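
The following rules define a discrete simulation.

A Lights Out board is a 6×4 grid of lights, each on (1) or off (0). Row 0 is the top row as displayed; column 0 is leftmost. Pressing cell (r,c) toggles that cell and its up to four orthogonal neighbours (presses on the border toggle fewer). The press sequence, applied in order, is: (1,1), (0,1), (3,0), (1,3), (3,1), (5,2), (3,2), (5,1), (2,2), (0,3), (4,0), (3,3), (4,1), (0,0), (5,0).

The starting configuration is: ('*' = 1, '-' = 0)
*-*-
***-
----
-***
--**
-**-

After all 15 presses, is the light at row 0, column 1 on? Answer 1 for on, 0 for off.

[0] *-*-
***-
----
-***
--**
-**-
[1] ***-
----
-*--
-***
--**
-**-
[2] ----
-*--
-*--
-***
--**
-**-
[3] ----
-*--
**--
*-**
*-**
-**-
[4] ---*
-***
**-*
*-**
*-**
-**-
[5] ---*
-***
*--*
-*-*
****
-**-
[6] ---*
-***
*--*
-*-*
**-*
---*
[7] ---*
-***
*-**
--*-
****
---*
[8] ---*
-***
*-**
--*-
*-**
****
[9] ---*
-*-*
**--
----
*-**
****
[10] --*-
-*--
**--
----
*-**
****
[11] --*-
-*--
**--
*---
-***
-***
[12] --*-
-*--
**-*
*-**
-**-
-***
[13] --*-
-*--
**-*
****
*---
--**
[14] ***-
**--
**-*
****
*---
--**
[15] ***-
**--
**-*
****
----
****

1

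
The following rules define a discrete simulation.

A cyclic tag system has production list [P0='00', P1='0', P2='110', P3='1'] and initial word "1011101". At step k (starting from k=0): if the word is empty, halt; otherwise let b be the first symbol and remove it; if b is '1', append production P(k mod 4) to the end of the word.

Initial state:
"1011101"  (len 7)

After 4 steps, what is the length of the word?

9

0) "1011101"  (len 7)
1) "01110100"  (len 8)
2) "1110100"  (len 7)
3) "110100110"  (len 9)
4) "101001101"  (len 9)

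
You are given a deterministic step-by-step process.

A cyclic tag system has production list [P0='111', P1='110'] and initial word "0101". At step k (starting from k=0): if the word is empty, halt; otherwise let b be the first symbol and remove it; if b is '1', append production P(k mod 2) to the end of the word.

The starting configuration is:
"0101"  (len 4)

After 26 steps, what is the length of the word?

k=0  "0101"  (len 4)
k=1  "101"  (len 3)
k=2  "01110"  (len 5)
k=3  "1110"  (len 4)
k=4  "110110"  (len 6)
k=5  "10110111"  (len 8)
k=6  "0110111110"  (len 10)
k=7  "110111110"  (len 9)
k=8  "10111110110"  (len 11)
k=9  "0111110110111"  (len 13)
k=10  "111110110111"  (len 12)
k=11  "11110110111111"  (len 14)
k=12  "1110110111111110"  (len 16)
k=13  "110110111111110111"  (len 18)
k=14  "10110111111110111110"  (len 20)
k=15  "0110111111110111110111"  (len 22)
k=16  "110111111110111110111"  (len 21)
k=17  "10111111110111110111111"  (len 23)
k=18  "0111111110111110111111110"  (len 25)
k=19  "111111110111110111111110"  (len 24)
k=20  "11111110111110111111110110"  (len 26)
k=21  "1111110111110111111110110111"  (len 28)
k=22  "111110111110111111110110111110"  (len 30)
k=23  "11110111110111111110110111110111"  (len 32)
k=24  "1110111110111111110110111110111110"  (len 34)
k=25  "110111110111111110110111110111110111"  (len 36)
k=26  "10111110111111110110111110111110111110"  (len 38)

38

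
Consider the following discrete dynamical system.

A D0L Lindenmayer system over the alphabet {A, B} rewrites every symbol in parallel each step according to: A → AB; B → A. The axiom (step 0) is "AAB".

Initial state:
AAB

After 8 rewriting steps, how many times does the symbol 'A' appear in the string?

89

t=0: AAB
t=1: ABABA
t=2: ABAABAAB
t=3: ABAABABAABABA
t=4: ABAABABAABAABABAABAAB
t=5: ABAABABAABAABABAABABAABAABABAABABA
t=6: ABAABABAABAABABAABABAABAABABAABAABABAABABAABAABABAABAAB
t=7: ABAABABAABAABABAABABAABAABABAABAABABAABABAABAABABAABABAABAABABAABAABABAABABAABAABABAABABA
t=8: ABAABABAABAABABAABABAABAABABAABAABABAABABAABAABABAABABAABA…AABABAABABAABAABABAABABAABAABABAABAABABAABABAABAABABAABAAB  (len 144)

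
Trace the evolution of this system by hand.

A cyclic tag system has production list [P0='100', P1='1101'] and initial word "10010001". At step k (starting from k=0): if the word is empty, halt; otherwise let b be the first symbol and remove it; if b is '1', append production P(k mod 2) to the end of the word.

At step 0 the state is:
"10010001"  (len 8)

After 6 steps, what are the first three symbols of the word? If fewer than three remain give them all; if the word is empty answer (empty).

011

k=0  "10010001"  (len 8)
k=1  "0010001100"  (len 10)
k=2  "010001100"  (len 9)
k=3  "10001100"  (len 8)
k=4  "00011001101"  (len 11)
k=5  "0011001101"  (len 10)
k=6  "011001101"  (len 9)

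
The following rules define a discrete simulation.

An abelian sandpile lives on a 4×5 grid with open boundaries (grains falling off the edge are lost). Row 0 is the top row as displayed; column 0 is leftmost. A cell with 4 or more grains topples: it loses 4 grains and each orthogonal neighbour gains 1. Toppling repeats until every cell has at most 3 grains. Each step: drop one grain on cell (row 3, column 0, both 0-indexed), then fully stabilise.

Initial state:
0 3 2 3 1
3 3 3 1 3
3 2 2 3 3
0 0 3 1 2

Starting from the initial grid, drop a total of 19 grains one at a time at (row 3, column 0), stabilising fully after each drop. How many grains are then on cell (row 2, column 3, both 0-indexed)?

gen 0: 0 3 2 3 1
3 3 3 1 3
3 2 2 3 3
0 0 3 1 2
gen 1: 0 3 2 3 1
3 3 3 1 3
3 2 2 3 3
1 0 3 1 2
gen 2: 0 3 2 3 1
3 3 3 1 3
3 2 2 3 3
2 0 3 1 2
gen 3: 0 3 2 3 1
3 3 3 1 3
3 2 2 3 3
3 0 3 1 2
gen 4: 2 1 1 1 3
1 3 3 1 1
2 1 2 2 1
1 3 0 3 3
gen 5: 2 1 1 1 3
1 3 3 1 1
2 1 2 2 1
2 3 0 3 3
gen 6: 2 1 1 1 3
1 3 3 1 1
2 1 2 2 1
3 3 0 3 3
gen 7: 2 1 1 1 3
1 3 3 1 1
3 2 2 2 1
1 0 1 3 3
gen 8: 2 1 1 1 3
1 3 3 1 1
3 2 2 2 1
2 0 1 3 3
gen 9: 2 1 1 1 3
1 3 3 1 1
3 2 2 2 1
3 0 1 3 3
gen 10: 2 1 1 1 3
2 3 3 1 1
0 3 2 2 1
1 1 1 3 3
gen 11: 2 1 1 1 3
2 3 3 1 1
0 3 2 2 1
2 1 1 3 3
gen 12: 2 1 1 1 3
2 3 3 1 1
0 3 2 2 1
3 1 1 3 3
gen 13: 2 1 1 1 3
2 3 3 1 1
1 3 2 2 1
0 2 1 3 3
gen 14: 2 1 1 1 3
2 3 3 1 1
1 3 2 2 1
1 2 1 3 3
gen 15: 2 1 1 1 3
2 3 3 1 1
1 3 2 2 1
2 2 1 3 3
gen 16: 2 1 1 1 3
2 3 3 1 1
1 3 2 2 1
3 2 1 3 3
gen 17: 2 1 1 1 3
2 3 3 1 1
2 3 2 2 1
0 3 1 3 3
gen 18: 2 1 1 1 3
2 3 3 1 1
2 3 2 2 1
1 3 1 3 3
gen 19: 2 1 1 1 3
2 3 3 1 1
2 3 2 2 1
2 3 1 3 3

2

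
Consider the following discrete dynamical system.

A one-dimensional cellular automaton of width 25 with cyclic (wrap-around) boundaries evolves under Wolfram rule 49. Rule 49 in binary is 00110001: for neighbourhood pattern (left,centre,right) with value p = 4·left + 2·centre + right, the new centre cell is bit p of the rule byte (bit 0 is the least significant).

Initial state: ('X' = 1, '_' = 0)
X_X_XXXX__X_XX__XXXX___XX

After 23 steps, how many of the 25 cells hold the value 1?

7

t=0: X_X_XXXX__X_XX__XXXX___XX
t=1: _X_X____X__X__X_____XX___
t=2: __X_XXX__X__X__XXXX___XXX
t=3: X__X___X__X__X_____XX____
t=4: _X__XX__X__X__XXXX___XXX_
t=5: __X___X__X__X_____XX____X
t=6: X__XX__X__X__XXXX___XXX__
t=7: _X___X__X__X_____XX____X_
t=8: __XX__X__X__XXXX___XXX__X
t=9: X___X__X__X_____XX____X__
t=10: _XX__X__X__XXXX___XXX__X_
t=11: ___X__X__X_____XX____X__X
t=12: XX__X__X__XXXX___XXX__X__
t=13: __X__X__X_____XX____X__X_
t=14: X__X__X__XXXX___XXX__X__X
t=15: _X__X__X_____XX____X__X__
t=16: __X__X__XXXX___XXX__X__XX
t=17: X__X__X_____XX____X__X___
t=18: _X__X__XXXX___XXX__X__XX_
t=19: __X__X_____XX____X__X___X
t=20: X__X__XXXX___XXX__X__XX__
t=21: _X__X_____XX____X__X___X_
t=22: __X__XXXX___XXX__X__XX__X
t=23: X__X_____XX____X__X___X__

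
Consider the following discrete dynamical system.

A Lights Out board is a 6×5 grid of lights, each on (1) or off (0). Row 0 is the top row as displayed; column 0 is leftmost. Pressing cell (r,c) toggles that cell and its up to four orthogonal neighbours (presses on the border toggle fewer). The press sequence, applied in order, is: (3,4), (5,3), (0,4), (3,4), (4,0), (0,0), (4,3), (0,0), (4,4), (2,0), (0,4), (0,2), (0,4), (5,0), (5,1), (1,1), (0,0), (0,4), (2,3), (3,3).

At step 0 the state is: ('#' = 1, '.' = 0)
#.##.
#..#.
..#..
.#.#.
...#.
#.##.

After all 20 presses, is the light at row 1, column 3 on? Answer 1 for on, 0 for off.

0

step 0: #.##.
#..#.
..#..
.#.#.
...#.
#.##.
step 1: #.##.
#..#.
..#.#
.#..#
...##
#.##.
step 2: #.##.
#..#.
..#.#
.#..#
....#
#...#
step 3: #.#.#
#..##
..#.#
.#..#
....#
#...#
step 4: #.#.#
#..##
..#..
.#.#.
.....
#...#
step 5: #.#.#
#..##
..#..
##.#.
##...
....#
step 6: .##.#
...##
..#..
##.#.
##...
....#
step 7: .##.#
...##
..#..
##...
#####
...##
step 8: #.#.#
#..##
..#..
##...
#####
...##
step 9: #.#.#
#..##
..#..
##..#
###..
...#.
step 10: #.#.#
...##
###..
.#..#
###..
...#.
step 11: #.##.
...#.
###..
.#..#
###..
...#.
step 12: ##...
..##.
###..
.#..#
###..
...#.
step 13: ##.##
..###
###..
.#..#
###..
...#.
step 14: ##.##
..###
###..
.#..#
.##..
##.#.
step 15: ##.##
..###
###..
.#..#
..#..
..##.
step 16: #..##
##.##
#.#..
.#..#
..#..
..##.
step 17: .#.##
.#.##
#.#..
.#..#
..#..
..##.
step 18: .#...
.#.#.
#.#..
.#..#
..#..
..##.
step 19: .#...
.#...
#..##
.#.##
..#..
..##.
step 20: .#...
.#...
#...#
.##..
..##.
..##.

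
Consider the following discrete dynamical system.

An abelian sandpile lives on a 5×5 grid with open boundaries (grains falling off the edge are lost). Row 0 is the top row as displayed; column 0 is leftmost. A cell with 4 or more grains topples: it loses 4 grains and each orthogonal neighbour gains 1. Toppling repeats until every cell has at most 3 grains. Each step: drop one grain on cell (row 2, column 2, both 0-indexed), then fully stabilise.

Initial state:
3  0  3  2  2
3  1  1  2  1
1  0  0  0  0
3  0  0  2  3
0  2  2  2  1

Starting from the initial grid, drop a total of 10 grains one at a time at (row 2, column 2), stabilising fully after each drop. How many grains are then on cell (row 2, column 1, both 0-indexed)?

2

0) 3  0  3  2  2
3  1  1  2  1
1  0  0  0  0
3  0  0  2  3
0  2  2  2  1
1) 3  0  3  2  2
3  1  1  2  1
1  0  1  0  0
3  0  0  2  3
0  2  2  2  1
2) 3  0  3  2  2
3  1  1  2  1
1  0  2  0  0
3  0  0  2  3
0  2  2  2  1
3) 3  0  3  2  2
3  1  1  2  1
1  0  3  0  0
3  0  0  2  3
0  2  2  2  1
4) 3  0  3  2  2
3  1  2  2  1
1  1  0  1  0
3  0  1  2  3
0  2  2  2  1
5) 3  0  3  2  2
3  1  2  2  1
1  1  1  1  0
3  0  1  2  3
0  2  2  2  1
6) 3  0  3  2  2
3  1  2  2  1
1  1  2  1  0
3  0  1  2  3
0  2  2  2  1
7) 3  0  3  2  2
3  1  2  2  1
1  1  3  1  0
3  0  1  2  3
0  2  2  2  1
8) 3  0  3  2  2
3  1  3  2  1
1  2  0  2  0
3  0  2  2  3
0  2  2  2  1
9) 3  0  3  2  2
3  1  3  2  1
1  2  1  2  0
3  0  2  2  3
0  2  2  2  1
10) 3  0  3  2  2
3  1  3  2  1
1  2  2  2  0
3  0  2  2  3
0  2  2  2  1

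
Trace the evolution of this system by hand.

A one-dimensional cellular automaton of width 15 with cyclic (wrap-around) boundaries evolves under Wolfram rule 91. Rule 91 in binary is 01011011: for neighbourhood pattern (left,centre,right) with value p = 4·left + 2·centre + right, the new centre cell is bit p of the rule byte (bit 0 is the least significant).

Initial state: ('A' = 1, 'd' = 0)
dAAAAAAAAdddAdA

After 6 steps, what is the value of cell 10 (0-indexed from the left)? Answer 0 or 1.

0

gen 0: dAAAAAAAAdddAdA
gen 1: dAddddddAAAAddd
gen 2: AdAAAAAAAddAAAA
gen 3: AdAdddddAAAAddd
gen 4: dddAAAAAAddAAAA
gen 5: AAAAddddAAAAddA
gen 6: dddAAAAAAddAAAA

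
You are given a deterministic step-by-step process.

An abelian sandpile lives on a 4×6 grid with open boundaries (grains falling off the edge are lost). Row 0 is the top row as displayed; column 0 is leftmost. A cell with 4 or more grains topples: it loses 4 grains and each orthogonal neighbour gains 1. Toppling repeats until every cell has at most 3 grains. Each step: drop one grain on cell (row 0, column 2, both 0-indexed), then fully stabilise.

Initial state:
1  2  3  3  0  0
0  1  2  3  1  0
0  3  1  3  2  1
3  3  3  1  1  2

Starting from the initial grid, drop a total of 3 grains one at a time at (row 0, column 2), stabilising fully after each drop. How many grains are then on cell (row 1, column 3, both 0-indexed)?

gen 0: 1  2  3  3  0  0
0  1  2  3  1  0
0  3  1  3  2  1
3  3  3  1  1  2
gen 1: 1  3  2  1  1  0
0  2  0  2  2  0
0  3  3  0  3  1
3  3  3  2  1  2
gen 2: 1  3  3  1  1  0
0  2  0  2  2  0
0  3  3  0  3  1
3  3  3  2  1  2
gen 3: 2  0  1  2  1  0
0  3  1  2  2  0
0  3  3  0  3  1
3  3  3  2  1  2

2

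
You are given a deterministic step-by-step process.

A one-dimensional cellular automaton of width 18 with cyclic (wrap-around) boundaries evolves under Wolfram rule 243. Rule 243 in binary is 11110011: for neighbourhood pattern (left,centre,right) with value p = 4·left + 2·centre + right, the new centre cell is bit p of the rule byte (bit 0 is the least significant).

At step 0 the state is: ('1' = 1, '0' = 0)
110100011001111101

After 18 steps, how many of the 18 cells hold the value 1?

14

0) 110100011001111101
1) 111011101110111110
2) 011101110111011111
3) 101110111011101111
4) 110111011101110111
5) 111011101110111011
6) 111101110111011101
7) 111110111011101110
8) 011111011101110111
9) 101111101110111011
10) 110111110111011101
11) 111011111011101110
12) 011101111101110111
13) 101110111110111011
14) 110111011111011101
15) 111011101111101110
16) 011101110111110111
17) 101110111011111011
18) 110111011101111101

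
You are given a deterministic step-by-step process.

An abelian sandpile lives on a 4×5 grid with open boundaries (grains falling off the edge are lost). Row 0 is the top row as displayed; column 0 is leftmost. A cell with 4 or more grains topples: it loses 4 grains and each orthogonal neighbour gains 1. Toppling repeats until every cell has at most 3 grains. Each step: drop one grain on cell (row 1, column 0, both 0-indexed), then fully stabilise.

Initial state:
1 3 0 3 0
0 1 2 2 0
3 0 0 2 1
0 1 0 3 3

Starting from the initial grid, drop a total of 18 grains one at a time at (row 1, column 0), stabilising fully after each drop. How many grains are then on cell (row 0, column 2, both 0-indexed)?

1

step 0: 1 3 0 3 0
0 1 2 2 0
3 0 0 2 1
0 1 0 3 3
step 1: 1 3 0 3 0
1 1 2 2 0
3 0 0 2 1
0 1 0 3 3
step 2: 1 3 0 3 0
2 1 2 2 0
3 0 0 2 1
0 1 0 3 3
step 3: 1 3 0 3 0
3 1 2 2 0
3 0 0 2 1
0 1 0 3 3
step 4: 2 3 0 3 0
1 2 2 2 0
0 1 0 2 1
1 1 0 3 3
step 5: 2 3 0 3 0
2 2 2 2 0
0 1 0 2 1
1 1 0 3 3
step 6: 2 3 0 3 0
3 2 2 2 0
0 1 0 2 1
1 1 0 3 3
step 7: 3 3 0 3 0
0 3 2 2 0
1 1 0 2 1
1 1 0 3 3
step 8: 3 3 0 3 0
1 3 2 2 0
1 1 0 2 1
1 1 0 3 3
step 9: 3 3 0 3 0
2 3 2 2 0
1 1 0 2 1
1 1 0 3 3
step 10: 3 3 0 3 0
3 3 2 2 0
1 1 0 2 1
1 1 0 3 3
step 11: 1 1 1 3 0
2 1 3 2 0
2 2 0 2 1
1 1 0 3 3
step 12: 1 1 1 3 0
3 1 3 2 0
2 2 0 2 1
1 1 0 3 3
step 13: 2 1 1 3 0
0 2 3 2 0
3 2 0 2 1
1 1 0 3 3
step 14: 2 1 1 3 0
1 2 3 2 0
3 2 0 2 1
1 1 0 3 3
step 15: 2 1 1 3 0
2 2 3 2 0
3 2 0 2 1
1 1 0 3 3
step 16: 2 1 1 3 0
3 2 3 2 0
3 2 0 2 1
1 1 0 3 3
step 17: 3 1 1 3 0
1 3 3 2 0
0 3 0 2 1
2 1 0 3 3
step 18: 3 1 1 3 0
2 3 3 2 0
0 3 0 2 1
2 1 0 3 3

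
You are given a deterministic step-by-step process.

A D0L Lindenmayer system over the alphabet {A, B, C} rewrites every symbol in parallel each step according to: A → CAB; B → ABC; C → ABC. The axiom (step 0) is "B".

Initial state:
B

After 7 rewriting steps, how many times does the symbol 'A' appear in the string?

step 0: B
step 1: ABC
step 2: CABABCABC
step 3: ABCCABABCCABABCABCCABABCABC
step 4: CABABCABCABCCABABCCABABCABCABCCABABCCABABCABCCABABCABCABCCABABCCABABCABCCABABCABC
step 5: ABCCABABCCABABCABCCABABCABCCABABCABCABCCABABCCABABCABCABCC…CABCABCCABABCCABABCABCCABABCABCABCCABABCCABABCABCCABABCABC  (len 243)
step 6: CABABCABCABCCABABCCABABCABCABCCABABCCABABCABCCABABCABCABCC…CABCABCCABABCCABABCABCCABABCABCABCCABABCCABABCABCCABABCABC  (len 729)
step 7: ABCCABABCCABABCABCCABABCABCCABABCABCABCCABABCCABABCABCABCC…CABCABCCABABCCABABCABCCABABCABCABCCABABCCABABCABCCABABCABC  (len 2187)

729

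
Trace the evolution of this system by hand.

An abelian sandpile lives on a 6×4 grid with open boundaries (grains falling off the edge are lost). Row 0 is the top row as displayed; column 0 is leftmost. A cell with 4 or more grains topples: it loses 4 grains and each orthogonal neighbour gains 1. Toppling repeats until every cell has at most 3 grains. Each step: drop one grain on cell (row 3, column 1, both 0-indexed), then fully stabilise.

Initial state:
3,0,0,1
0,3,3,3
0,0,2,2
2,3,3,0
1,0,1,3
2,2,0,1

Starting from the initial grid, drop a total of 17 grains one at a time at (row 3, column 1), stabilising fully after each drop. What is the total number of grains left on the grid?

k=0  3,0,0,1
0,3,3,3
0,0,2,2
2,3,3,0
1,0,1,3
2,2,0,1
k=1  3,0,0,1
0,3,3,3
0,1,3,2
3,1,0,1
1,1,2,3
2,2,0,1
k=2  3,0,0,1
0,3,3,3
0,1,3,2
3,2,0,1
1,1,2,3
2,2,0,1
k=3  3,0,0,1
0,3,3,3
0,1,3,2
3,3,0,1
1,1,2,3
2,2,0,1
k=4  3,0,0,1
0,3,3,3
1,2,3,2
0,1,1,1
2,2,2,3
2,2,0,1
k=5  3,0,0,1
0,3,3,3
1,2,3,2
0,2,1,1
2,2,2,3
2,2,0,1
k=6  3,0,0,1
0,3,3,3
1,2,3,2
0,3,1,1
2,2,2,3
2,2,0,1
k=7  3,0,0,1
0,3,3,3
1,3,3,2
1,0,2,1
2,3,2,3
2,2,0,1
k=8  3,0,0,1
0,3,3,3
1,3,3,2
1,1,2,1
2,3,2,3
2,2,0,1
k=9  3,0,0,1
0,3,3,3
1,3,3,2
1,2,2,1
2,3,2,3
2,2,0,1
k=10  3,0,0,1
0,3,3,3
1,3,3,2
1,3,2,1
2,3,2,3
2,2,0,1
k=11  3,1,1,2
1,1,2,1
2,2,3,1
2,3,2,0
3,1,1,1
2,3,1,2
k=12  3,1,1,2
1,1,2,1
2,3,3,1
3,0,3,0
3,2,1,1
2,3,1,2
k=13  3,1,1,2
1,1,2,1
2,3,3,1
3,1,3,0
3,2,1,1
2,3,1,2
k=14  3,1,1,2
1,1,2,1
2,3,3,1
3,2,3,0
3,2,1,1
2,3,1,2
k=15  3,1,1,2
1,1,2,1
2,3,3,1
3,3,3,0
3,2,1,1
2,3,1,2
k=16  3,1,1,2
2,2,3,1
0,3,1,2
3,0,2,1
2,2,3,1
0,1,2,2
k=17  3,1,1,2
2,2,3,1
0,3,1,2
3,1,2,1
2,2,3,1
0,1,2,2

41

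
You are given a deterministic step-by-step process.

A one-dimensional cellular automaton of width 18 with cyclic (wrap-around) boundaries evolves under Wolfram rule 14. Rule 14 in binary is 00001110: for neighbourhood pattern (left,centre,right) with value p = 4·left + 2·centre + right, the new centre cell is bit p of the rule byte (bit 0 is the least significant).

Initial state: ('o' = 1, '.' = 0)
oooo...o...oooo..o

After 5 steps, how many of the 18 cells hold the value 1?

t=0: oooo...o...oooo..o
t=1: ......oo..oo....oo
t=2: .....oo..oo....oo.
t=3: ....oo..oo....oo..
t=4: ...oo..oo....oo...
t=5: ..oo..oo....oo....

6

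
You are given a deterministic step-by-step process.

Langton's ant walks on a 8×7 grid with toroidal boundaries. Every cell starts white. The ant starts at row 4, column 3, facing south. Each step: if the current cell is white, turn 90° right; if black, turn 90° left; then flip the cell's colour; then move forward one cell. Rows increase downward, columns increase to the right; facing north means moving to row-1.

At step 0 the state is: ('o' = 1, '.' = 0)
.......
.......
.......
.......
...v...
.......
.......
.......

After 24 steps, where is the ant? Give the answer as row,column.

k=0  .......
.......
.......
.......
...v...
.......
.......
.......
k=1  .......
.......
.......
.......
..<o...
.......
.......
.......
k=2  .......
.......
.......
..^....
..oo...
.......
.......
.......
k=3  .......
.......
.......
..o>...
..oo...
.......
.......
.......
k=4  .......
.......
.......
..oo...
..ov...
.......
.......
.......
k=5  .......
.......
.......
..oo...
..o.>..
.......
.......
.......
k=6  .......
.......
.......
..oo...
..o.o..
....v..
.......
.......
k=7  .......
.......
.......
..oo...
..o.o..
...<o..
.......
.......
k=8  .......
.......
.......
..oo...
..o^o..
...oo..
.......
.......
k=9  .......
.......
.......
..oo...
..oo>..
...oo..
.......
.......
k=10  .......
.......
.......
..oo^..
..oo...
...oo..
.......
.......
k=11  .......
.......
.......
..ooo>.
..oo...
...oo..
.......
.......
k=12  .......
.......
.......
..oooo.
..oo.v.
...oo..
.......
.......
k=13  .......
.......
.......
..oooo.
..oo<o.
...oo..
.......
.......
k=14  .......
.......
.......
..oo^o.
..oooo.
...oo..
.......
.......
k=15  .......
.......
.......
..o<.o.
..oooo.
...oo..
.......
.......
k=16  .......
.......
.......
..o..o.
..ovoo.
...oo..
.......
.......
k=17  .......
.......
.......
..o..o.
..o.>o.
...oo..
.......
.......
k=18  .......
.......
.......
..o.^o.
..o..o.
...oo..
.......
.......
k=19  .......
.......
.......
..o.o>.
..o..o.
...oo..
.......
.......
k=20  .......
.......
.....^.
..o.o..
..o..o.
...oo..
.......
.......
k=21  .......
.......
.....o>
..o.o..
..o..o.
...oo..
.......
.......
k=22  .......
.......
.....oo
..o.o.v
..o..o.
...oo..
.......
.......
k=23  .......
.......
.....oo
..o.o<o
..o..o.
...oo..
.......
.......
k=24  .......
.......
.....^o
..o.ooo
..o..o.
...oo..
.......
.......

2,5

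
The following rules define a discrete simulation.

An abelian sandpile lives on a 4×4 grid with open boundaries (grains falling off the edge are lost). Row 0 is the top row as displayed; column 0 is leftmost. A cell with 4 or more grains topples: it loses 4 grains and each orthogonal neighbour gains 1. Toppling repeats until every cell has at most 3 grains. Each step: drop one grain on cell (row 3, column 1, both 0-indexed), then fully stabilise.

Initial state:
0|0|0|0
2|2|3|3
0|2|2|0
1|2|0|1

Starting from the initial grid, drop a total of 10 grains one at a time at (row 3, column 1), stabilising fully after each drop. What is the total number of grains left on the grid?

23

[0] 0|0|0|0
2|2|3|3
0|2|2|0
1|2|0|1
[1] 0|0|0|0
2|2|3|3
0|2|2|0
1|3|0|1
[2] 0|0|0|0
2|2|3|3
0|3|2|0
2|0|1|1
[3] 0|0|0|0
2|2|3|3
0|3|2|0
2|1|1|1
[4] 0|0|0|0
2|2|3|3
0|3|2|0
2|2|1|1
[5] 0|0|0|0
2|2|3|3
0|3|2|0
2|3|1|1
[6] 0|0|0|0
2|3|3|3
1|0|3|0
3|1|2|1
[7] 0|0|0|0
2|3|3|3
1|0|3|0
3|2|2|1
[8] 0|0|0|0
2|3|3|3
1|0|3|0
3|3|2|1
[9] 0|0|0|0
2|3|3|3
2|1|3|0
0|1|3|1
[10] 0|0|0|0
2|3|3|3
2|1|3|0
0|2|3|1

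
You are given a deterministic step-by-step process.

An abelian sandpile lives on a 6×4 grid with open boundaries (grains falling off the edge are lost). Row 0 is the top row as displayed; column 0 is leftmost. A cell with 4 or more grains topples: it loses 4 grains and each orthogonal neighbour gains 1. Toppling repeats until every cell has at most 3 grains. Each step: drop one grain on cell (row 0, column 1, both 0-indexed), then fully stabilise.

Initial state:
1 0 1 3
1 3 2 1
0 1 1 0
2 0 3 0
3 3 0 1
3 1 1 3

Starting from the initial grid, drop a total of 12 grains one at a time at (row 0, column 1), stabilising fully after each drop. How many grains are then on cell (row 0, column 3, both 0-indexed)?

0

[0] 1 0 1 3
1 3 2 1
0 1 1 0
2 0 3 0
3 3 0 1
3 1 1 3
[1] 1 1 1 3
1 3 2 1
0 1 1 0
2 0 3 0
3 3 0 1
3 1 1 3
[2] 1 2 1 3
1 3 2 1
0 1 1 0
2 0 3 0
3 3 0 1
3 1 1 3
[3] 1 3 1 3
1 3 2 1
0 1 1 0
2 0 3 0
3 3 0 1
3 1 1 3
[4] 2 1 2 3
2 0 3 1
0 2 1 0
2 0 3 0
3 3 0 1
3 1 1 3
[5] 2 2 2 3
2 0 3 1
0 2 1 0
2 0 3 0
3 3 0 1
3 1 1 3
[6] 2 3 2 3
2 0 3 1
0 2 1 0
2 0 3 0
3 3 0 1
3 1 1 3
[7] 3 0 3 3
2 1 3 1
0 2 1 0
2 0 3 0
3 3 0 1
3 1 1 3
[8] 3 1 3 3
2 1 3 1
0 2 1 0
2 0 3 0
3 3 0 1
3 1 1 3
[9] 3 2 3 3
2 1 3 1
0 2 1 0
2 0 3 0
3 3 0 1
3 1 1 3
[10] 3 3 3 3
2 1 3 1
0 2 1 0
2 0 3 0
3 3 0 1
3 1 1 3
[11] 0 2 2 0
3 3 0 3
0 2 2 0
2 0 3 0
3 3 0 1
3 1 1 3
[12] 0 3 2 0
3 3 0 3
0 2 2 0
2 0 3 0
3 3 0 1
3 1 1 3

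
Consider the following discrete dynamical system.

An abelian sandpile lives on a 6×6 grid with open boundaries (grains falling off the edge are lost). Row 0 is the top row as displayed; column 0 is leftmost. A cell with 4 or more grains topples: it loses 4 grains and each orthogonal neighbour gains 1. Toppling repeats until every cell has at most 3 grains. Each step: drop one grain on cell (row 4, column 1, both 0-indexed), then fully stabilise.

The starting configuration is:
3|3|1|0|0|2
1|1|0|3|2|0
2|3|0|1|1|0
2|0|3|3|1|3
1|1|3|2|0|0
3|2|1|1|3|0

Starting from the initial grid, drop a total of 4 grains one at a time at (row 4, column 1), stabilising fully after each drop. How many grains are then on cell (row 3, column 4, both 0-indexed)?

step 0: 3|3|1|0|0|2
1|1|0|3|2|0
2|3|0|1|1|0
2|0|3|3|1|3
1|1|3|2|0|0
3|2|1|1|3|0
step 1: 3|3|1|0|0|2
1|1|0|3|2|0
2|3|0|1|1|0
2|0|3|3|1|3
1|2|3|2|0|0
3|2|1|1|3|0
step 2: 3|3|1|0|0|2
1|1|0|3|2|0
2|3|0|1|1|0
2|0|3|3|1|3
1|3|3|2|0|0
3|2|1|1|3|0
step 3: 3|3|1|0|0|2
1|1|0|3|2|0
2|3|1|2|1|0
2|2|1|1|2|3
2|1|2|0|1|0
3|3|2|2|3|0
step 4: 3|3|1|0|0|2
1|1|0|3|2|0
2|3|1|2|1|0
2|2|1|1|2|3
2|2|2|0|1|0
3|3|2|2|3|0

2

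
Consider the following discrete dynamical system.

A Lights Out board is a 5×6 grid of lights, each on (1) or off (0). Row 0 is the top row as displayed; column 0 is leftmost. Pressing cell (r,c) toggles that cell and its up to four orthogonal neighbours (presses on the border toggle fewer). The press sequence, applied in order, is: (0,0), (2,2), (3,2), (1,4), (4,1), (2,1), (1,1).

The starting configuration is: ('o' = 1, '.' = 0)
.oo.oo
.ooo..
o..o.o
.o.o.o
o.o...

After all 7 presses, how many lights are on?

15

[0] .oo.oo
.ooo..
o..o.o
.o.o.o
o.o...
[1] o.o.oo
oooo..
o..o.o
.o.o.o
o.o...
[2] o.o.oo
oo.o..
ooo..o
.ooo.o
o.o...
[3] o.o.oo
oo.o..
oo...o
.....o
o.....
[4] o.o..o
oo..oo
oo..oo
.....o
o.....
[5] o.o..o
oo..oo
oo..oo
.o...o
.oo...
[6] o.o..o
o...oo
..o.oo
.....o
.oo...
[7] ooo..o
.oo.oo
.oo.oo
.....o
.oo...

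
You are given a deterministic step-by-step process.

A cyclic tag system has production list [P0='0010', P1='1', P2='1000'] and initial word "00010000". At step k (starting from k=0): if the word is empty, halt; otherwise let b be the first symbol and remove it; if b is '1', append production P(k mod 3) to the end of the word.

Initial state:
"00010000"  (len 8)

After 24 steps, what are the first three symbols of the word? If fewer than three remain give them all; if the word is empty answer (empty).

0) "00010000"  (len 8)
1) "0010000"  (len 7)
2) "010000"  (len 6)
3) "10000"  (len 5)
4) "00000010"  (len 8)
5) "0000010"  (len 7)
6) "000010"  (len 6)
7) "00010"  (len 5)
8) "0010"  (len 4)
9) "010"  (len 3)
10) "10"  (len 2)
11) "01"  (len 2)
12) "1"  (len 1)
13) "0010"  (len 4)
14) "010"  (len 3)
15) "10"  (len 2)
16) "00010"  (len 5)
17) "0010"  (len 4)
18) "010"  (len 3)
19) "10"  (len 2)
20) "01"  (len 2)
21) "1"  (len 1)
22) "0010"  (len 4)
23) "010"  (len 3)
24) "10"  (len 2)

10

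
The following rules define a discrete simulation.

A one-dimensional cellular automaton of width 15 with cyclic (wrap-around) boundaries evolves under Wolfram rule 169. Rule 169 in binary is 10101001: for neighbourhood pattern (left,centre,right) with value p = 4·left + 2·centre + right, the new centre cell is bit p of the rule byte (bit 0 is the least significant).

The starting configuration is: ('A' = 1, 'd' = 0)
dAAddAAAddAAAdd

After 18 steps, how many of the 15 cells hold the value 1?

7

t=0: dAAddAAAddAAAdd
t=1: dAdddAAdddAAddA
t=2: AddAdAddAdAdddd
t=3: ddddAddddAddAAd
t=4: AAAdddAAddddAdd
t=5: AAddAdAddAAdddd
t=6: AddddAdddAddAAd
t=7: ddAAdddAddddAdA
t=8: ddAddAdddAAddAd
t=9: AddddddAdAddddd
t=10: ddAAAAddAddAAAd
t=11: AdAAAddddddAAdd
t=12: dAAAddAAAAdAddd
t=13: dAAdddAAAdAddAA
t=14: AAddAdAAdAdddAd
t=15: AddddAAdAddAddA
t=16: ddAAdAdAddddddA
t=17: ddAdAdAddAAAAdd
t=18: AddAdAdddAAAddA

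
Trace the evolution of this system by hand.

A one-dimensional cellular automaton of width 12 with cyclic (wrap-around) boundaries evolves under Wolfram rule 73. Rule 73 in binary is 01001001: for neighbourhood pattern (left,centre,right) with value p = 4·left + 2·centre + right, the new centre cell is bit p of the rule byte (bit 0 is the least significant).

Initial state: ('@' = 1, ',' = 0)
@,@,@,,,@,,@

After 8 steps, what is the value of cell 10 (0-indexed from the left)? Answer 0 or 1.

t=0: @,@,@,,,@,,@
t=1: @,,,,,@,,,,@
t=2: @,@@@,,,@@,@
t=3: @,@,@,@,@@,@
t=4: @,,,,,,,@@,@
t=5: @,@@@@@,@@,@
t=6: @,@,,,@,@@,@
t=7: @,,,@,,,@@,@
t=8: @,@,,,@,@@,@

0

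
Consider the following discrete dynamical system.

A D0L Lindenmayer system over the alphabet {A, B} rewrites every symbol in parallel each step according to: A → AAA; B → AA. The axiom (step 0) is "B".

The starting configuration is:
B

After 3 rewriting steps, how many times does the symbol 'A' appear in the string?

k=0  B
k=1  AA
k=2  AAAAAA
k=3  AAAAAAAAAAAAAAAAAA

18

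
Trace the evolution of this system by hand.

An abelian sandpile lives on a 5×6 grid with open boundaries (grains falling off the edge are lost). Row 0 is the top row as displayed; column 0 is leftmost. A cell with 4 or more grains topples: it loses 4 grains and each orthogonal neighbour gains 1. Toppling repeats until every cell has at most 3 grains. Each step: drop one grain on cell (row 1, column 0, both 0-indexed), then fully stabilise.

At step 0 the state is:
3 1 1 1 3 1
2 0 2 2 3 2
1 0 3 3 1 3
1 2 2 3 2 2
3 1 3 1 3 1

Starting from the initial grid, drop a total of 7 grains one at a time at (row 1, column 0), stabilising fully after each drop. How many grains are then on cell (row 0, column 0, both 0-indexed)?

gen 0: 3 1 1 1 3 1
2 0 2 2 3 2
1 0 3 3 1 3
1 2 2 3 2 2
3 1 3 1 3 1
gen 1: 3 1 1 1 3 1
3 0 2 2 3 2
1 0 3 3 1 3
1 2 2 3 2 2
3 1 3 1 3 1
gen 2: 0 2 1 1 3 1
1 1 2 2 3 2
2 0 3 3 1 3
1 2 2 3 2 2
3 1 3 1 3 1
gen 3: 0 2 1 1 3 1
2 1 2 2 3 2
2 0 3 3 1 3
1 2 2 3 2 2
3 1 3 1 3 1
gen 4: 0 2 1 1 3 1
3 1 2 2 3 2
2 0 3 3 1 3
1 2 2 3 2 2
3 1 3 1 3 1
gen 5: 1 2 1 1 3 1
0 2 2 2 3 2
3 0 3 3 1 3
1 2 2 3 2 2
3 1 3 1 3 1
gen 6: 1 2 1 1 3 1
1 2 2 2 3 2
3 0 3 3 1 3
1 2 2 3 2 2
3 1 3 1 3 1
gen 7: 1 2 1 1 3 1
2 2 2 2 3 2
3 0 3 3 1 3
1 2 2 3 2 2
3 1 3 1 3 1

1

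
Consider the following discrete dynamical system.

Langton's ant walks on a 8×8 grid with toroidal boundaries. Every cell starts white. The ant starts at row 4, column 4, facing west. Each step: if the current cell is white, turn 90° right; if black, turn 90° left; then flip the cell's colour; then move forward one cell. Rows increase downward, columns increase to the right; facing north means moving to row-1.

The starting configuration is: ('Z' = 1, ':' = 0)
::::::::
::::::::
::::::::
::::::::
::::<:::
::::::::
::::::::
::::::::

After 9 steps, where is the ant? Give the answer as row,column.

5,4

[0] ::::::::
::::::::
::::::::
::::::::
::::<:::
::::::::
::::::::
::::::::
[1] ::::::::
::::::::
::::::::
::::^:::
::::Z:::
::::::::
::::::::
::::::::
[2] ::::::::
::::::::
::::::::
::::Z>::
::::Z:::
::::::::
::::::::
::::::::
[3] ::::::::
::::::::
::::::::
::::ZZ::
::::Zv::
::::::::
::::::::
::::::::
[4] ::::::::
::::::::
::::::::
::::ZZ::
::::<Z::
::::::::
::::::::
::::::::
[5] ::::::::
::::::::
::::::::
::::ZZ::
:::::Z::
::::v:::
::::::::
::::::::
[6] ::::::::
::::::::
::::::::
::::ZZ::
:::::Z::
:::<Z:::
::::::::
::::::::
[7] ::::::::
::::::::
::::::::
::::ZZ::
:::^:Z::
:::ZZ:::
::::::::
::::::::
[8] ::::::::
::::::::
::::::::
::::ZZ::
:::Z>Z::
:::ZZ:::
::::::::
::::::::
[9] ::::::::
::::::::
::::::::
::::ZZ::
:::ZZZ::
:::Zv:::
::::::::
::::::::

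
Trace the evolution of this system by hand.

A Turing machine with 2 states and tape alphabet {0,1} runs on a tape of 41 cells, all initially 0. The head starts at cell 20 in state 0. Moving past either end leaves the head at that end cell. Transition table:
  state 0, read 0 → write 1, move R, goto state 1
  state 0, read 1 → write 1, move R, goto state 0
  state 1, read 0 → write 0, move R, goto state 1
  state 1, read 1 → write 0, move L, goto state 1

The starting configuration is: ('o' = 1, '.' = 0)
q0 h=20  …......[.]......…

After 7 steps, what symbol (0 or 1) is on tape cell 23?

0) q0 h=20  …......[.]......…
1) q1 h=21  ….....o[.]......…
2) q1 h=22  …....o.[.]......…
3) q1 h=23  …...o..[.]......…
4) q1 h=24  …..o...[.]......…
5) q1 h=25  ….o....[.]......…
6) q1 h=26  …o.....[.]......…
7) q1 h=27  …......[.]......…

0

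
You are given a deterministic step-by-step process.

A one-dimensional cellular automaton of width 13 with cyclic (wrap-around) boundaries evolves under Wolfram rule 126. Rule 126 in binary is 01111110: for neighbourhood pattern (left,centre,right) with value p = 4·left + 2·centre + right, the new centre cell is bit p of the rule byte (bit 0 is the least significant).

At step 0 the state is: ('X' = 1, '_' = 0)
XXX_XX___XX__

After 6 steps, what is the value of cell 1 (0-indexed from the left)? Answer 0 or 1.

k=0  XXX_XX___XX__
k=1  X_XXXXX_XXXXX
k=2  XXX___XXX____
k=3  X_XX_XX_XX__X
k=4  XXXXXXXXXXXXX
k=5  _____________
k=6  _____________

0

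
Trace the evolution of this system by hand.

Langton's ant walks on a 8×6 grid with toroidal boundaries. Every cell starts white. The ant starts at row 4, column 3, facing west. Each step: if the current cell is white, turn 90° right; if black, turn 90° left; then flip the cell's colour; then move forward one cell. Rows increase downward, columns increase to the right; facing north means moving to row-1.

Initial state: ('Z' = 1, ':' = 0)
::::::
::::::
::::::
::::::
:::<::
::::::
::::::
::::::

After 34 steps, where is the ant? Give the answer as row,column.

0) ::::::
::::::
::::::
::::::
:::<::
::::::
::::::
::::::
1) ::::::
::::::
::::::
:::^::
:::Z::
::::::
::::::
::::::
2) ::::::
::::::
::::::
:::Z>:
:::Z::
::::::
::::::
::::::
3) ::::::
::::::
::::::
:::ZZ:
:::Zv:
::::::
::::::
::::::
4) ::::::
::::::
::::::
:::ZZ:
:::<Z:
::::::
::::::
::::::
5) ::::::
::::::
::::::
:::ZZ:
::::Z:
:::v::
::::::
::::::
6) ::::::
::::::
::::::
:::ZZ:
::::Z:
::<Z::
::::::
::::::
7) ::::::
::::::
::::::
:::ZZ:
::^:Z:
::ZZ::
::::::
::::::
8) ::::::
::::::
::::::
:::ZZ:
::Z>Z:
::ZZ::
::::::
::::::
9) ::::::
::::::
::::::
:::ZZ:
::ZZZ:
::Zv::
::::::
::::::
10) ::::::
::::::
::::::
:::ZZ:
::ZZZ:
::Z:>:
::::::
::::::
11) ::::::
::::::
::::::
:::ZZ:
::ZZZ:
::Z:Z:
::::v:
::::::
12) ::::::
::::::
::::::
:::ZZ:
::ZZZ:
::Z:Z:
:::<Z:
::::::
13) ::::::
::::::
::::::
:::ZZ:
::ZZZ:
::Z^Z:
:::ZZ:
::::::
14) ::::::
::::::
::::::
:::ZZ:
::ZZZ:
::ZZ>:
:::ZZ:
::::::
15) ::::::
::::::
::::::
:::ZZ:
::ZZ^:
::ZZ::
:::ZZ:
::::::
16) ::::::
::::::
::::::
:::ZZ:
::Z<::
::ZZ::
:::ZZ:
::::::
17) ::::::
::::::
::::::
:::ZZ:
::Z:::
::Zv::
:::ZZ:
::::::
18) ::::::
::::::
::::::
:::ZZ:
::Z:::
::Z:>:
:::ZZ:
::::::
19) ::::::
::::::
::::::
:::ZZ:
::Z:::
::Z:Z:
:::Zv:
::::::
20) ::::::
::::::
::::::
:::ZZ:
::Z:::
::Z:Z:
:::Z:>
::::::
21) ::::::
::::::
::::::
:::ZZ:
::Z:::
::Z:Z:
:::Z:Z
:::::v
22) ::::::
::::::
::::::
:::ZZ:
::Z:::
::Z:Z:
:::Z:Z
::::<Z
23) ::::::
::::::
::::::
:::ZZ:
::Z:::
::Z:Z:
:::Z^Z
::::ZZ
24) ::::::
::::::
::::::
:::ZZ:
::Z:::
::Z:Z:
:::ZZ>
::::ZZ
25) ::::::
::::::
::::::
:::ZZ:
::Z:::
::Z:Z^
:::ZZ:
::::ZZ
26) ::::::
::::::
::::::
:::ZZ:
::Z:::
>:Z:ZZ
:::ZZ:
::::ZZ
27) ::::::
::::::
::::::
:::ZZ:
::Z:::
Z:Z:ZZ
v::ZZ:
::::ZZ
28) ::::::
::::::
::::::
:::ZZ:
::Z:::
Z:Z:ZZ
Z::ZZ<
::::ZZ
29) ::::::
::::::
::::::
:::ZZ:
::Z:::
Z:Z:Z^
Z::ZZZ
::::ZZ
30) ::::::
::::::
::::::
:::ZZ:
::Z:::
Z:Z:<:
Z::ZZZ
::::ZZ
31) ::::::
::::::
::::::
:::ZZ:
::Z:::
Z:Z:::
Z::ZvZ
::::ZZ
32) ::::::
::::::
::::::
:::ZZ:
::Z:::
Z:Z:::
Z::Z:>
::::ZZ
33) ::::::
::::::
::::::
:::ZZ:
::Z:::
Z:Z::^
Z::Z::
::::ZZ
34) ::::::
::::::
::::::
:::ZZ:
::Z:::
>:Z::Z
Z::Z::
::::ZZ

5,0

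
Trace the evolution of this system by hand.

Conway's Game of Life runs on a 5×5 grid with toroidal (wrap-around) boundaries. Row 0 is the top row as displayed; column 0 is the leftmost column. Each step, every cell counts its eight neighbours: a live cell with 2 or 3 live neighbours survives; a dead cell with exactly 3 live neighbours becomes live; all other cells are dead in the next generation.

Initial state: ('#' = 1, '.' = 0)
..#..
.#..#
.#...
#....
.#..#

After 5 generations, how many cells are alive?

t=0: ..#..
.#..#
.#...
#....
.#..#
t=1: .###.
###..
.#...
##...
##...
t=2: ...##
#..#.
.....
..#..
....#
t=3: #..#.
...#.
.....
.....
....#
t=4: ...#.
....#
.....
.....
....#
t=5: ...##
.....
.....
.....
.....

2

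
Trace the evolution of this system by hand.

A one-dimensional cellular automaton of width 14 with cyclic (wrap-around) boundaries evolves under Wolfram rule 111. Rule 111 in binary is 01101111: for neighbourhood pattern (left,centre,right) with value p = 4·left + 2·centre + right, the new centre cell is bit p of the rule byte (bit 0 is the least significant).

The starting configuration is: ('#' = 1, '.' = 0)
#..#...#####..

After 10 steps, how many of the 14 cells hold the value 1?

k=0  #..#...#####..
k=1  #.##.###...#.#
k=2  ######.#.#####
k=3  .....#####....
k=4  ######...#.###
k=5  .....#.#####..
k=6  ########...#.#
k=7  .......#.#####
k=8  .#########...#
k=9  ##.......#.###
k=10  .#.#########..

10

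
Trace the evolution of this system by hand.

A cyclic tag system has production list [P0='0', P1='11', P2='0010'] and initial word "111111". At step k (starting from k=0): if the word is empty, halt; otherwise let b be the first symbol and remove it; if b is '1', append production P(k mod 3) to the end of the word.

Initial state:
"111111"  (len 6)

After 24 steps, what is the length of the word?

17

k=0  "111111"  (len 6)
k=1  "111110"  (len 6)
k=2  "1111011"  (len 7)
k=3  "1110110010"  (len 10)
k=4  "1101100100"  (len 10)
k=5  "10110010011"  (len 11)
k=6  "01100100110010"  (len 14)
k=7  "1100100110010"  (len 13)
k=8  "10010011001011"  (len 14)
k=9  "00100110010110010"  (len 17)
k=10  "0100110010110010"  (len 16)
k=11  "100110010110010"  (len 15)
k=12  "001100101100100010"  (len 18)
k=13  "01100101100100010"  (len 17)
k=14  "1100101100100010"  (len 16)
k=15  "1001011001000100010"  (len 19)
k=16  "0010110010001000100"  (len 19)
k=17  "010110010001000100"  (len 18)
k=18  "10110010001000100"  (len 17)
k=19  "01100100010001000"  (len 17)
k=20  "1100100010001000"  (len 16)
k=21  "1001000100010000010"  (len 19)
k=22  "0010001000100000100"  (len 19)
k=23  "010001000100000100"  (len 18)
k=24  "10001000100000100"  (len 17)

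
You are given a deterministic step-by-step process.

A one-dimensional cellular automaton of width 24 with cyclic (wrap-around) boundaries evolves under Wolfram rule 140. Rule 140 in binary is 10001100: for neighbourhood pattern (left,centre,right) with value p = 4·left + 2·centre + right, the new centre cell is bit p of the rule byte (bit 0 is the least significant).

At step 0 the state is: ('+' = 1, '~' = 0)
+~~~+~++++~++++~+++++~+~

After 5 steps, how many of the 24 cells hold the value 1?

[0] +~~~+~++++~++++~+++++~+~
[1] +~~~+~+++~~+++~~++++~~+~
[2] +~~~+~++~~~++~~~+++~~~+~
[3] +~~~+~+~~~~+~~~~++~~~~+~
[4] +~~~+~+~~~~+~~~~+~~~~~+~
[5] +~~~+~+~~~~+~~~~+~~~~~+~

6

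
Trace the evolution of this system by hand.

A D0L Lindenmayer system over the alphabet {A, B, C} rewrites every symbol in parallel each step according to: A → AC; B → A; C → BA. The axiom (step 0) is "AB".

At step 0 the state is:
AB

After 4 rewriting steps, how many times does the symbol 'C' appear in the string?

step 0: AB
step 1: ACA
step 2: ACBAAC
step 3: ACBAAACACBA
step 4: ACBAAACACACBAACBAAAC

6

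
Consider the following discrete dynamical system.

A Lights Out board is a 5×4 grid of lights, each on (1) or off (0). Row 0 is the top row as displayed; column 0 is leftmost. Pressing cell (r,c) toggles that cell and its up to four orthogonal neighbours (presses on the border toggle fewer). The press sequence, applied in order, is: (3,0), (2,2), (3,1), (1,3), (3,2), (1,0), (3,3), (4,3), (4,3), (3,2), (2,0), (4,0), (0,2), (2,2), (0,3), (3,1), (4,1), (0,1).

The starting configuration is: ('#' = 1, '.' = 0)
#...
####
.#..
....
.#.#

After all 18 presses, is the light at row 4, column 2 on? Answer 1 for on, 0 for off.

step 0: #...
####
.#..
....
.#.#
step 1: #...
####
##..
##..
##.#
step 2: #...
##.#
#.##
###.
##.#
step 3: #...
##.#
####
....
#..#
step 4: #..#
###.
###.
....
#..#
step 5: #..#
###.
##..
.###
#.##
step 6: ...#
..#.
.#..
.###
#.##
step 7: ...#
..#.
.#.#
.#..
#.#.
step 8: ...#
..#.
.#.#
.#.#
#..#
step 9: ...#
..#.
.#.#
.#..
#.#.
step 10: ...#
..#.
.###
..##
#...
step 11: ...#
#.#.
#.##
#.##
#...
step 12: ...#
#.#.
#.##
..##
.#..
step 13: .##.
#...
#.##
..##
.#..
step 14: .##.
#.#.
##..
...#
.#..
step 15: .#.#
#.##
##..
...#
.#..
step 16: .#.#
#.##
#...
####
....
step 17: .#.#
#.##
#...
#.##
###.
step 18: #.##
####
#...
#.##
###.

1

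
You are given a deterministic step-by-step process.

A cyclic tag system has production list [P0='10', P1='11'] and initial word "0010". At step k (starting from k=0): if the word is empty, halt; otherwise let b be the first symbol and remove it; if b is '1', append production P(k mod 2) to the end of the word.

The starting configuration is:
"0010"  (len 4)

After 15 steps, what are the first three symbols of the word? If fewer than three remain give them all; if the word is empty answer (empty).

0) "0010"  (len 4)
1) "010"  (len 3)
2) "10"  (len 2)
3) "010"  (len 3)
4) "10"  (len 2)
5) "010"  (len 3)
6) "10"  (len 2)
7) "010"  (len 3)
8) "10"  (len 2)
9) "010"  (len 3)
10) "10"  (len 2)
11) "010"  (len 3)
12) "10"  (len 2)
13) "010"  (len 3)
14) "10"  (len 2)
15) "010"  (len 3)

010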